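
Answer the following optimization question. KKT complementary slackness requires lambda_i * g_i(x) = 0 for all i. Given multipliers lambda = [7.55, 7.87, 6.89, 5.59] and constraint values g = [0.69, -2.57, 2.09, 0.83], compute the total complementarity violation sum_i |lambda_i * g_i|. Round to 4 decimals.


KKT complementary slackness check:
lambda_1 * g_1 = 7.55 * 0.69 = 5.2095
lambda_2 * g_2 = 7.87 * -2.57 = -20.2259
lambda_3 * g_3 = 6.89 * 2.09 = 14.4001
lambda_4 * g_4 = 5.59 * 0.83 = 4.6397
Total violation = 5.2095 + 20.2259 + 14.4001 + 4.6397 = 44.4752


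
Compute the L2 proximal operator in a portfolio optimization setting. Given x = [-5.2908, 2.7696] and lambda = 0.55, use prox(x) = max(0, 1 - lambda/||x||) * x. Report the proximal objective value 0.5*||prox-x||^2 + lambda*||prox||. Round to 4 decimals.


Step 1: Compute ||x||.
||x|| = 5.9719
Step 2: Compute scaling factor.
scale = max(0, 1 - 0.55/5.9719) = 0.9079
Step 3: prox(x) = [-4.8035, 2.5145]
||prox(x)|| = 5.4219
Step 4: Proximal objective.
0.5*||prox-x||^2 = 0.1513
lambda*||prox|| = 2.982
Total = 3.1333


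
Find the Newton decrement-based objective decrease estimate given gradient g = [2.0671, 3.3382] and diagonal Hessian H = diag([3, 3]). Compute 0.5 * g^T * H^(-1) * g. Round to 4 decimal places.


Step 1: H is diagonal, so H^(-1) * g = [0.689, 1.1127].
Step 2: g^T H^(-1) g = sum_i g_i^2 / H_ii
  = (2.0671)^2/3 + (3.3382)^2/3
  = 1.4243 + 3.7145 = 5.1388
Step 3: Objective decrease = 0.5 * g^T H^(-1) g = 2.5694


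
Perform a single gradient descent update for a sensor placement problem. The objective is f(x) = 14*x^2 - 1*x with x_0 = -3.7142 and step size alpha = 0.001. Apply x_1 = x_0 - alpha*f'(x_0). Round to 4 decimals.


We compute the gradient at x_0 and apply the update.
f'(x) = 28*x - 1
f'(-3.7142) = 28*-3.7142 - 1 = -104.9976
x_1 = -3.7142 - 0.001*-104.9976 = -3.6092


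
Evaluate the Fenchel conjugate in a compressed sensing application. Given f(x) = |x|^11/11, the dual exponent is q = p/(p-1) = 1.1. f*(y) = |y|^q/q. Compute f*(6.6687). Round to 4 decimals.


The conjugate exponent q satisfies 1/p + 1/q = 1.
p = 11, so q = 11/(11 - 1) = 1.1
|y|^q = 6.6687^1.1 = 8.062
f*(6.6687) = 8.062 / 1.1 = 7.3291


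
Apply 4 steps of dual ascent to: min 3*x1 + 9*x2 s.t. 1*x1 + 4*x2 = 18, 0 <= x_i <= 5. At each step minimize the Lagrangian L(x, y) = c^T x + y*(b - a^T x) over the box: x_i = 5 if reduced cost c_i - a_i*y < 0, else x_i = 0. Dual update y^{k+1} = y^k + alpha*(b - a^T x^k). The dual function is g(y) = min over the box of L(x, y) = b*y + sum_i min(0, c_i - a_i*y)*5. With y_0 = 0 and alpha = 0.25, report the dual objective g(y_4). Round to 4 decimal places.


Dual ascent for LP: min 3*x1 + 9*x2, 1*x1 + 4*x2 = 18, 0 <= x_i <= 5
Step 1: y^k = 0.0, reduced costs: (3.0, 9.0)
  x^k = (0.0, 0.0), subgradient = b - a^T x = 18.0
  y^{k+1} = 0.0 + 0.25*18.0 = 4.5
Step 2: y^k = 4.5, reduced costs: (-1.5, -9.0)
  x^k = (5.0, 5.0), subgradient = b - a^T x = -7.0
  y^{k+1} = 4.5 + 0.25*-7.0 = 2.75
Step 3: y^k = 2.75, reduced costs: (0.25, -2.0)
  x^k = (0.0, 5.0), subgradient = b - a^T x = -2.0
  y^{k+1} = 2.75 + 0.25*-2.0 = 2.25
Step 4: y^k = 2.25, reduced costs: (0.75, 0.0)
  x^k = (0.0, 0.0), subgradient = b - a^T x = 18.0
  y^{k+1} = 2.25 + 0.25*18.0 = 6.75
Dual objective at y_4 = 6.75: reduced costs (-3.75, -18.0), box minimizer x = (5.0, 5.0)
g(y_4) = b*y + (c1 - a1*y)*x1 + (c2 - a2*y)*x2 = 18*6.75 + (-3.75)*5.0 + (-18.0)*5.0 = 121.5 - 18.75 - 90.0 = 12.75


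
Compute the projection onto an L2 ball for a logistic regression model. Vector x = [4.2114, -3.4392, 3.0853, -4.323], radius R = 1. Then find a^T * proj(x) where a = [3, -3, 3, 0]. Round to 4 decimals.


Step 1: Compute ||x|| (intermediates to 6 decimals).
||x|| = sqrt(4.2114^2 + (-3.4392)^2 + 3.0853^2 + (-4.323)^2) = 7.600749
Step 2: Project.
Since ||x|| > R, scale = R/||x|| = 1/7.600749 = 0.131566, proj(x) = scale * x
proj(x) = [0.554077, -0.452482, 0.405921, -0.56876]
Step 3: Dot product.
a^T * proj(x) = 3*0.554077 - 3*(-0.452482) + 3*0.405921 + 0*(-0.56876) = 4.2374


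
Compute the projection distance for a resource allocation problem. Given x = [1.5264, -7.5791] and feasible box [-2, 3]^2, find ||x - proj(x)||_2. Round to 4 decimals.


Project each component onto [-2, 3].
clip(1.5264) = 1.5264, clip(-7.5791) = -2.0
Projection = [1.5264, -2.0]
Squared diffs: [0.0, 31.1264]
Distance = sqrt(31.1264) = 5.5791


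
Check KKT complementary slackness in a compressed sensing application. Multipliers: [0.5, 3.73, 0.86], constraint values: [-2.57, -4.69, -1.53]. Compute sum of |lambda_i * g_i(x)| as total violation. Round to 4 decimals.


KKT complementary slackness check:
lambda_1 * g_1 = 0.5 * -2.57 = -1.285
lambda_2 * g_2 = 3.73 * -4.69 = -17.4937
lambda_3 * g_3 = 0.86 * -1.53 = -1.3158
Total violation = 1.285 + 17.4937 + 1.3158 = 20.0945


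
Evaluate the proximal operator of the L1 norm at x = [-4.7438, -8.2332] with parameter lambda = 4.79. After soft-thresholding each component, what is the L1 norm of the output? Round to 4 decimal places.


Soft-thresholding with lambda = 4.79:
prox(-4.7438) = sign(-4.7438)*max(|-4.7438| - 4.79, 0) = 0.0
prox(-8.2332) = sign(-8.2332)*max(|-8.2332| - 4.79, 0) = -3.4432
prox(x) = [0.0, -3.4432]
||prox(x)||_1 = 0.0 + 3.4432 = 3.4432


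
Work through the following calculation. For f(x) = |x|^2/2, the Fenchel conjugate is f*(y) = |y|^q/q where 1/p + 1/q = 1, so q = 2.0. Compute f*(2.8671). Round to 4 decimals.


The conjugate exponent q satisfies 1/p + 1/q = 1.
p = 2, so q = 2/(2 - 1) = 2.0
|y|^q = 2.8671^2.0 = 8.2203
f*(2.8671) = 8.2203 / 2.0 = 4.1101


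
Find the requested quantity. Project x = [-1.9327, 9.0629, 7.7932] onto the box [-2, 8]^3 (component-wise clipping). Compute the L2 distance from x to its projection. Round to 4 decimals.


Project each component onto [-2, 8].
clip(-1.9327) = -1.9327, clip(9.0629) = 8.0, clip(7.7932) = 7.7932
Projection = [-1.9327, 8.0, 7.7932]
Squared diffs: [0.0, 1.1298, 0.0]
Distance = sqrt(1.1298) = 1.0629


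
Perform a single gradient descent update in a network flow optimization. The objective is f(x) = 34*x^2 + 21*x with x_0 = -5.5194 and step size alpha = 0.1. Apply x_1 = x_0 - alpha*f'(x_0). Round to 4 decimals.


We compute the gradient at x_0 and apply the update.
f'(x) = 68*x + 21
f'(-5.5194) = 68*-5.5194 + 21 = -354.3192
x_1 = -5.5194 - 0.1*-354.3192 = 29.9125


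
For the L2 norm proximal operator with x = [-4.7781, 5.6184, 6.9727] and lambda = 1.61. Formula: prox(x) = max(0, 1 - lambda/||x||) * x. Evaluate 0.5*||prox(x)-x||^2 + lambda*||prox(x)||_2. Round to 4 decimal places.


Step 1: Compute ||x||.
||x|| = 10.1496
Step 2: Compute scaling factor.
scale = max(0, 1 - 1.61/10.1496) = 0.8414
Step 3: prox(x) = [-4.0202, 4.7272, 5.8666]
||prox(x)|| = 8.5396
Step 4: Proximal objective.
0.5*||prox-x||^2 = 1.2961
lambda*||prox|| = 13.7488
Total = 15.0449


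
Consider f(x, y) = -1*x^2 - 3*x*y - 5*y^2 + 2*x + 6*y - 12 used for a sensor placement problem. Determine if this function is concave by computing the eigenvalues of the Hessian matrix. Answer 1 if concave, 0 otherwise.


The Hessian of f(x,y) = -1*x^2 - 3*x*y - 5*y^2 + 2*x + 6*y - 12 is:
H = [[-2, -3], [-3, -10]]
Trace = -2 - 10 = -12
Determinant = -2*-10 - (-3)^2 = 11
Discriminant = (-12)^2 - 4*11 = 100.0
Eigenvalues: lambda_1 = -11.0, lambda_2 = -1.0
The function is concave.

1


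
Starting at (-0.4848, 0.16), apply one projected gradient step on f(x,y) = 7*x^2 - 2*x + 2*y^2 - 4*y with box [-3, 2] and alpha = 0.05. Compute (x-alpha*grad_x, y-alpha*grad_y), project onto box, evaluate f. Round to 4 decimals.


Step 1: Compute gradient at (-0.4848, 0.16).
grad_x = 2*7*-0.4848 - 2 = -8.7872
grad_y = 2*2*0.16 - 4 = -3.36
Step 2: Gradient step.
x_raw = -0.4848 - 0.05*-8.7872 = -0.0454
y_raw = 0.16 - 0.05*-3.36 = 0.328
Step 3: Project onto [-3, 2].
x_proj = clip(-0.0454) = -0.0454
y_proj = clip(0.328) = 0.328
Step 4: Evaluate f.
f(-0.0454, 0.328) = -0.9915


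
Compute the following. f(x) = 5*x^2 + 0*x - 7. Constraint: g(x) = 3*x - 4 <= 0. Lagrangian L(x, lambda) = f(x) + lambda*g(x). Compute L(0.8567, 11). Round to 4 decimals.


Step 1: Evaluate f(x).
f(0.8567) = 5*0.8567^2 + 0*0.8567 - 7 = -3.3303
Step 2: Evaluate g(x).
g(0.8567) = 3*0.8567 - 4 = -1.4299
Step 3: Compute Lagrangian.
L = -3.3303 + 11*-1.4299 = -19.0592


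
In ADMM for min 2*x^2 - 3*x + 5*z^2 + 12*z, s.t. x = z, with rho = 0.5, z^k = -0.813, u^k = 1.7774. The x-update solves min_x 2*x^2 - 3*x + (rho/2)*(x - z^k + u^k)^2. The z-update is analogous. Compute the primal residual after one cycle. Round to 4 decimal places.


ADMM iteration with rho = 0.5, z^k = -0.813, u^k = 1.7774
Step 1: x-update.
Minimize 2*x^2 - 3*x + (0.5/2)*(x + 0.813 + 1.7774)^2
FOC: (2*2 + 0.5)*x = 3 + 0.5*(-0.813 - 1.7774)
x^{k+1} = 0.3788
Step 2: z-update.
Minimize 5*z^2 + 12*z + (0.5/2)*(0.3788 - z + 1.7774)^2
FOC: (2*5 + 0.5)*z = -12 + 0.5*(0.3788 + 1.7774)
z^{k+1} = -1.0402
Step 3: u-update.
u^{k+1} = 1.7774 + 0.3788 + 1.0402 = 3.1964
Step 4: Primal residual = |0.3788 + 1.0402| = 1.419


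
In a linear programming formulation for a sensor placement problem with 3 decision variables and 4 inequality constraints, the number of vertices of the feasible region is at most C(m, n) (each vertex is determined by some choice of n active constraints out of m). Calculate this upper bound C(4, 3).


Each vertex corresponds to some choice of n active constraints out of m, so the number of vertices is at most C(m, n) = m! / (n!(m-n)!).
m = 4, n = 3
Numerator: 4 * 3 * 2
Denominator: 3! = 6
C(4, 3) = 4


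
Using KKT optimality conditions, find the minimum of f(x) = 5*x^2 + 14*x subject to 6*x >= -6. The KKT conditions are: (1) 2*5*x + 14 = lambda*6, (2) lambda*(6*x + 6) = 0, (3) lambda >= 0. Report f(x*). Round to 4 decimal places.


Step 1: Try lambda = 0 (constraint inactive).
x_unc = -14/(2*5) = -1.4
Check: 6*-1.4 = -8.4 < -6 -- violated!
Step 2: Constraint must be active: 6*x = -6
x* = -6/6 = -1.0
lambda = (2*5*(-1.0) + 14)/6 = 0.6667
Step 3: Compute optimal value.
f(x*) = 5*(-1.0)^2 + 14*(-1.0) = -9.0


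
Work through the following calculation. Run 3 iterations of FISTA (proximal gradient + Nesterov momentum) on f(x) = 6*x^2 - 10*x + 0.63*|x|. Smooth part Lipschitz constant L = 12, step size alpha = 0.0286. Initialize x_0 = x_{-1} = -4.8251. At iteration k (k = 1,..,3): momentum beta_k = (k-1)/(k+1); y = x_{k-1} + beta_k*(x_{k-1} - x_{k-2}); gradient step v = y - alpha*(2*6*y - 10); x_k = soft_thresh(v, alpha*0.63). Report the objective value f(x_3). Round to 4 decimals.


FISTA on f(x) = 6*x^2 - 10*x + 0.63*|x|
L = 12, alpha = 0.0286
Iteration 1: beta = 0.0, y = -4.8251 + 0.0*(-4.8251 + 4.8251) = -4.8251
  grad(y) = -67.9012, v = y - alpha*grad = -2.8831
  prox(v) = soft_thresh(-2.8831, 0.018) = -2.8651
Iteration 2: beta = 0.3333, y = -2.8651 + 0.3333*(-2.8651 + 4.8251) = -2.2118
  grad(y) = -36.5413, v = y - alpha*grad = -1.1667
  prox(v) = soft_thresh(-1.1667, 0.018) = -1.1487
Iteration 3: beta = 0.5, y = -1.1487 + 0.5*(-1.1487 + 2.8651) = -0.2905
  grad(y) = -13.4855, v = y - alpha*grad = 0.0952
  prox(v) = soft_thresh(0.0952, 0.018) = 0.0772
f(x_3) = 6*0.0772^2 - 10*0.0772 + 0.63*|0.0772| = -0.6877


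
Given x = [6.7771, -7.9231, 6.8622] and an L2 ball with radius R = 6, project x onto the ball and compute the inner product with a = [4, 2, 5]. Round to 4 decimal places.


Step 1: Compute ||x|| (intermediates to 6 decimals).
||x|| = sqrt(6.7771^2 + (-7.9231)^2 + 6.8622^2) = 12.481762
Step 2: Project.
Since ||x|| > R, scale = R/||x|| = 6/12.481762 = 0.480701, proj(x) = scale * x
proj(x) = [3.257759, -3.808642, 3.298666]
Step 3: Dot product.
a^T * proj(x) = 4*3.257759 + 2*(-3.808642) + 5*3.298666 = 21.9071


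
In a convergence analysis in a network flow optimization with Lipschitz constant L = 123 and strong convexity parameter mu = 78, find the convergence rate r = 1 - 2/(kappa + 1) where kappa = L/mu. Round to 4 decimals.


Step 1: Compute the condition number.
kappa = L/mu = 123/78 = 1.5769
Step 2: Compute the convergence rate.
r = 1 - 2/(kappa + 1) = 1 - 2*mu/(L + mu) = (L - mu)/(L + mu) = 45/201 = 0.2239


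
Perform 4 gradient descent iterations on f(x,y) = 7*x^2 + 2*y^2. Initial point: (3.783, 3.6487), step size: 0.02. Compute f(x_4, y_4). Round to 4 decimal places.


Gradient descent on f(x,y) = 7*x^2 + 2*y^2.
Starting point: (3.783, 3.6487), alpha = 0.02
Step 1: grad_x = 2*7*3.783 = 52.962, grad_y = 2*2*3.6487 = 14.5948
  x_1 = 3.783 - 0.02*52.962 = 2.7238
  y_1 = 3.6487 - 0.02*14.5948 = 3.3568
Step 2: grad_x = 2*7*2.7238 = 38.1326, grad_y = 2*2*3.3568 = 13.4272
  x_2 = 2.7238 - 0.02*38.1326 = 1.9611
  y_2 = 3.3568 - 0.02*13.4272 = 3.0883
Step 3: grad_x = 2*7*1.9611 = 27.4555, grad_y = 2*2*3.0883 = 12.353
  x_3 = 1.9611 - 0.02*27.4555 = 1.412
  y_3 = 3.0883 - 0.02*12.353 = 2.8412
Step 4: grad_x = 2*7*1.412 = 19.768, grad_y = 2*2*2.8412 = 11.3648
  x_4 = 1.412 - 0.02*19.768 = 1.0166
  y_4 = 2.8412 - 0.02*11.3648 = 2.6139
f(1.0166, 2.6139) = 7*1.0166^2 + 2*2.6139^2 = 20.8998


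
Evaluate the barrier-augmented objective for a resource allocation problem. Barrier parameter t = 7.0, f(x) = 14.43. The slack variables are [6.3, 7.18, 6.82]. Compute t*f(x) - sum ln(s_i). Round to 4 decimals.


Step 1: Compute log-barrier.
ln values: [1.8405, 1.9713, 1.9199]
phi = -(1.8405 + 1.9713 + 1.9199) = -5.7317
Step 2: Compute augmented objective.
t*f(x) = 7.0*14.43 = 101.01
Total = 101.01 - 5.7317 = 95.2783


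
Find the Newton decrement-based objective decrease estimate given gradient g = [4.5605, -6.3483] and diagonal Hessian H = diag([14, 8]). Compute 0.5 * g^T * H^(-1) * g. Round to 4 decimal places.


Step 1: H is diagonal, so H^(-1) * g = [0.3258, -0.7935].
Step 2: g^T H^(-1) g = sum_i g_i^2 / H_ii
  = (4.5605)^2/14 + (-6.3483)^2/8
  = 1.4856 + 5.0376 = 6.5232
Step 3: Objective decrease = 0.5 * g^T H^(-1) g = 3.2616


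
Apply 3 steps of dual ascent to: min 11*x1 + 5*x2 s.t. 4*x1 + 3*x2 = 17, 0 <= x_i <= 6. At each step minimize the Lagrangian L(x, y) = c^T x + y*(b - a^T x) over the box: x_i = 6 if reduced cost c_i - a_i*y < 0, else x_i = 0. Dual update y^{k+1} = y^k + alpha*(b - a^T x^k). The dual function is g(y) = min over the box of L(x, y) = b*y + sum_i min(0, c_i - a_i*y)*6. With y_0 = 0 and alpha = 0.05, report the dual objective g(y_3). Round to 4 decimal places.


Dual ascent for LP: min 11*x1 + 5*x2, 4*x1 + 3*x2 = 17, 0 <= x_i <= 6
Step 1: y^k = 0.0, reduced costs: (11.0, 5.0)
  x^k = (0.0, 0.0), subgradient = b - a^T x = 17.0
  y^{k+1} = 0.0 + 0.05*17.0 = 0.85
Step 2: y^k = 0.85, reduced costs: (7.6, 2.45)
  x^k = (0.0, 0.0), subgradient = b - a^T x = 17.0
  y^{k+1} = 0.85 + 0.05*17.0 = 1.7
Step 3: y^k = 1.7, reduced costs: (4.2, -0.1)
  x^k = (0.0, 6.0), subgradient = b - a^T x = -1.0
  y^{k+1} = 1.7 + 0.05*-1.0 = 1.65
Dual objective at y_3 = 1.65: reduced costs (4.4, 0.05), box minimizer x = (0.0, 0.0)
g(y_3) = b*y + (c1 - a1*y)*x1 + (c2 - a2*y)*x2 = 17*1.65 + 4.4*0.0 + 0.05*0.0 = 28.05 + 0.0 + 0.0 = 28.05


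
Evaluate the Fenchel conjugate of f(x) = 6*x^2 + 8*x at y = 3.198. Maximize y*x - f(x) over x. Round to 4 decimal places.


f*(y) = sup_x {y*x - a*x^2 - b*x} = sup_x {(y-b)*x - a*x^2}
FOC: (y - b) - 2a*x = 0 => x* = (y - b)/(2a)
x* = (3.198 - 8)/(2*6) = -0.4002
f*(3.198) = (y-b)^2/(4a) = (3.198 - 8)^2/(4*6)
= 23.0592/24 = 0.9608


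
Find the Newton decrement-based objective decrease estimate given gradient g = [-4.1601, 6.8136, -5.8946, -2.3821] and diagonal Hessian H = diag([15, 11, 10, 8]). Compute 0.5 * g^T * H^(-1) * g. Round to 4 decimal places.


Step 1: H is diagonal, so H^(-1) * g = [-0.2773, 0.6194, -0.5895, -0.2978].
Step 2: g^T H^(-1) g = sum_i g_i^2 / H_ii
  = (-4.1601)^2/15 + (6.8136)^2/11 + (-5.8946)^2/10 + (-2.3821)^2/8
  = 1.1538 + 4.2205 + 3.4746 + 0.7093 = 9.5582
Step 3: Objective decrease = 0.5 * g^T H^(-1) g = 4.7791


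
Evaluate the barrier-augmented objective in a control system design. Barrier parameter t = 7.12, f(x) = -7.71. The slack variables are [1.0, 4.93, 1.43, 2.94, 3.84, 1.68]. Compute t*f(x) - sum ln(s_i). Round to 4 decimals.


Step 1: Compute log-barrier.
ln values: [0.0, 1.5953, 0.3577, 1.0784, 1.3455, 0.5188]
phi = -(0.0 + 1.5953 + 0.3577 + 1.0784 + 1.3455 + 0.5188) = -4.8957
Step 2: Compute augmented objective.
t*f(x) = 7.12*-7.71 = -54.8952
Total = -54.8952 - 4.8957 = -59.7909


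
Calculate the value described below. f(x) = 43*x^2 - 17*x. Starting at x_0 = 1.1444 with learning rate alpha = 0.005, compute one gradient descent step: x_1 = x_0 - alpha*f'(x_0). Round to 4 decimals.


We compute the gradient at x_0 and apply the update.
f'(x) = 86*x - 17
f'(1.1444) = 86*1.1444 - 17 = 81.4184
x_1 = 1.1444 - 0.005*81.4184 = 0.7373


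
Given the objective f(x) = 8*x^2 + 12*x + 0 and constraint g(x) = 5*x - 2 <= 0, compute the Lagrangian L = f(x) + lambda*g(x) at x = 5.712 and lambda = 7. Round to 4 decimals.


Step 1: Evaluate f(x).
f(5.712) = 8*5.712^2 + 12*5.712 + 0 = 329.5596
Step 2: Evaluate g(x).
g(5.712) = 5*5.712 - 2 = 26.56
Step 3: Compute Lagrangian.
L = 329.5596 + 7*26.56 = 515.4796


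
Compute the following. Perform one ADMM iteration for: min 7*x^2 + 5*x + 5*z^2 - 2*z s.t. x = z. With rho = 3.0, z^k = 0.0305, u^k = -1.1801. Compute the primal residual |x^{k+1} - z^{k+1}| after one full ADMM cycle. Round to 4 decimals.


ADMM iteration with rho = 3.0, z^k = 0.0305, u^k = -1.1801
Step 1: x-update.
Minimize 7*x^2 + 5*x + (3.0/2)*(x - 0.0305 - 1.1801)^2
FOC: (2*7 + 3.0)*x = -5 + 3.0*(0.0305 + 1.1801)
x^{k+1} = -0.0805
Step 2: z-update.
Minimize 5*z^2 - 2*z + (3.0/2)*(-0.0805 - z - 1.1801)^2
FOC: (2*5 + 3.0)*z = 2 + 3.0*(-0.0805 - 1.1801)
z^{k+1} = -0.1371
Step 3: u-update.
u^{k+1} = -1.1801 - 0.0805 + 0.1371 = -1.1235
Step 4: Primal residual = |-0.0805 + 0.1371| = 0.0566


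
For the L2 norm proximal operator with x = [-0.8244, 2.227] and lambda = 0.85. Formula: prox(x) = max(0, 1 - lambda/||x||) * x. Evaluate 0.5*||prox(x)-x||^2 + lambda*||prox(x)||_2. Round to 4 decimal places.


Step 1: Compute ||x||.
||x|| = 2.3747
Step 2: Compute scaling factor.
scale = max(0, 1 - 0.85/2.3747) = 0.6421
Step 3: prox(x) = [-0.5293, 1.4299]
||prox(x)|| = 1.5247
Step 4: Proximal objective.
0.5*||prox-x||^2 = 0.3613
lambda*||prox|| = 1.296
Total = 1.6572


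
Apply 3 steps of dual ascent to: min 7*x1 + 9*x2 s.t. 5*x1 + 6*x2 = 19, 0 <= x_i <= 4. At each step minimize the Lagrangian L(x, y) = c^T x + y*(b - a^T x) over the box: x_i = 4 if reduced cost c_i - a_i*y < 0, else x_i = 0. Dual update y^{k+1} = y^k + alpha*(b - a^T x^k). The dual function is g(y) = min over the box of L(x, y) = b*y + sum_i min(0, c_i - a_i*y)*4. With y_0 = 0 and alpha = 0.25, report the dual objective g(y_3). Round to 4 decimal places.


Dual ascent for LP: min 7*x1 + 9*x2, 5*x1 + 6*x2 = 19, 0 <= x_i <= 4
Step 1: y^k = 0.0, reduced costs: (7.0, 9.0)
  x^k = (0.0, 0.0), subgradient = b - a^T x = 19.0
  y^{k+1} = 0.0 + 0.25*19.0 = 4.75
Step 2: y^k = 4.75, reduced costs: (-16.75, -19.5)
  x^k = (4.0, 4.0), subgradient = b - a^T x = -25.0
  y^{k+1} = 4.75 + 0.25*-25.0 = -1.5
Step 3: y^k = -1.5, reduced costs: (14.5, 18.0)
  x^k = (0.0, 0.0), subgradient = b - a^T x = 19.0
  y^{k+1} = -1.5 + 0.25*19.0 = 3.25
Dual objective at y_3 = 3.25: reduced costs (-9.25, -10.5), box minimizer x = (4.0, 4.0)
g(y_3) = b*y + (c1 - a1*y)*x1 + (c2 - a2*y)*x2 = 19*3.25 + (-9.25)*4.0 + (-10.5)*4.0 = 61.75 - 37.0 - 42.0 = -17.25


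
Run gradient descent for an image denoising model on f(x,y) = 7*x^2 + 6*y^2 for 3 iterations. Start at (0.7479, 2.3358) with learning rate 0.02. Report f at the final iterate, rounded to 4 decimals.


Gradient descent on f(x,y) = 7*x^2 + 6*y^2.
Starting point: (0.7479, 2.3358), alpha = 0.02
Step 1: grad_x = 2*7*0.7479 = 10.4706, grad_y = 2*6*2.3358 = 28.0296
  x_1 = 0.7479 - 0.02*10.4706 = 0.5385
  y_1 = 2.3358 - 0.02*28.0296 = 1.7752
Step 2: grad_x = 2*7*0.5385 = 7.5388, grad_y = 2*6*1.7752 = 21.3025
  x_2 = 0.5385 - 0.02*7.5388 = 0.3877
  y_2 = 1.7752 - 0.02*21.3025 = 1.3492
Step 3: grad_x = 2*7*0.3877 = 5.428, grad_y = 2*6*1.3492 = 16.1899
  x_3 = 0.3877 - 0.02*5.428 = 0.2792
  y_3 = 1.3492 - 0.02*16.1899 = 1.0254
f(0.2792, 1.0254) = 7*0.2792^2 + 6*1.0254^2 = 6.8537


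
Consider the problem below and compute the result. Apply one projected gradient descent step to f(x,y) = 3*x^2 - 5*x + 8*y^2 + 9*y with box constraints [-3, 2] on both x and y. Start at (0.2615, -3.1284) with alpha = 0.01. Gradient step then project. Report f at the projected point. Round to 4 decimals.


Step 1: Compute gradient at (0.2615, -3.1284).
grad_x = 2*3*0.2615 - 5 = -3.431
grad_y = 2*8*-3.1284 + 9 = -41.0544
Step 2: Gradient step.
x_raw = 0.2615 - 0.01*-3.431 = 0.2958
y_raw = -3.1284 - 0.01*-41.0544 = -2.7179
Step 3: Project onto [-3, 2].
x_proj = clip(0.2958) = 0.2958
y_proj = clip(-2.7179) = -2.7179
Step 4: Evaluate f.
f(0.2958, -2.7179) = 33.4167


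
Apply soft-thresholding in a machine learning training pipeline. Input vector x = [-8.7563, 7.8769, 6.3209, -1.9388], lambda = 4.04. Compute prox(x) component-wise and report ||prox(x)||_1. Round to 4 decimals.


Soft-thresholding with lambda = 4.04:
prox(-8.7563) = sign(-8.7563)*max(|-8.7563| - 4.04, 0) = -4.7163
prox(7.8769) = sign(7.8769)*max(|7.8769| - 4.04, 0) = 3.8369
prox(6.3209) = sign(6.3209)*max(|6.3209| - 4.04, 0) = 2.2809
prox(-1.9388) = sign(-1.9388)*max(|-1.9388| - 4.04, 0) = 0.0
prox(x) = [-4.7163, 3.8369, 2.2809, 0.0]
||prox(x)||_1 = 4.7163 + 3.8369 + 2.2809 + 0.0 = 10.8341


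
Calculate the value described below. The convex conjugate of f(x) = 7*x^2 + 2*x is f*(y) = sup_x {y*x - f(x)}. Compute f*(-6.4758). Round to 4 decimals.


f*(y) = sup_x {y*x - a*x^2 - b*x} = sup_x {(y-b)*x - a*x^2}
FOC: (y - b) - 2a*x = 0 => x* = (y - b)/(2a)
x* = (-6.4758 - 2)/(2*7) = -0.6054
f*(-6.4758) = (y-b)^2/(4a) = (-6.4758 - 2)^2/(4*7)
= 71.8392/28 = 2.5657


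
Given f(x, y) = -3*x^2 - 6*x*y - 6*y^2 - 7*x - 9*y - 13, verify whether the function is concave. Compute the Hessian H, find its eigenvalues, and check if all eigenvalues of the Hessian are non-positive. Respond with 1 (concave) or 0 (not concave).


The Hessian of f(x,y) = -3*x^2 - 6*x*y - 6*y^2 - 7*x - 9*y - 13 is:
H = [[-6, -6], [-6, -12]]
Trace = -6 - 12 = -18
Determinant = -6*-12 - (-6)^2 = 36
Discriminant = (-18)^2 - 4*36 = 180.0
Eigenvalues: lambda_1 = -15.7082, lambda_2 = -2.2918
The function is concave.

1


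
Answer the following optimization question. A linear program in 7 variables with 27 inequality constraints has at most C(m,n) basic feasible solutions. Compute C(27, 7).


Each vertex corresponds to some choice of n active constraints out of m, so the number of vertices is at most C(m, n) = m! / (n!(m-n)!).
m = 27, n = 7
Numerator: 27 * 26 * 25 * 24 * 23 * 22 * 21
Denominator: 7! = 5040
C(27, 7) = 888030


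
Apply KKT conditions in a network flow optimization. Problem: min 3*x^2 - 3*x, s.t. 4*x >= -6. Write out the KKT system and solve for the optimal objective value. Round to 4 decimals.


Step 1: Try lambda = 0 (constraint inactive).
Stationarity: 2*3*x - 3 = 0
x* = 3/(2*3) = 0.5
Check constraint: 4*0.5 = 2.0 >= -6 -- satisfied.
Step 2: Compute optimal value.
f(x*) = 3*0.5^2 - 3*0.5 = -0.75


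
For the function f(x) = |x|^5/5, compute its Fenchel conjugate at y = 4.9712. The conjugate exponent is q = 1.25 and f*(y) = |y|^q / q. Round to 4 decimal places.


The conjugate exponent q satisfies 1/p + 1/q = 1.
p = 5, so q = 5/(5 - 1) = 1.25
|y|^q = 4.9712^1.25 = 7.423
f*(4.9712) = 7.423 / 1.25 = 5.9384


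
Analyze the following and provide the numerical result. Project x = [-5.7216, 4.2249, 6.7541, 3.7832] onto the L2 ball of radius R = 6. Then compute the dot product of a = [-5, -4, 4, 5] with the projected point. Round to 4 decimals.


Step 1: Compute ||x|| (intermediates to 6 decimals).
||x|| = sqrt((-5.7216)^2 + 4.2249^2 + 6.7541^2 + 3.7832^2) = 10.512704
Step 2: Project.
Since ||x|| > R, scale = R/||x|| = 6/10.512704 = 0.570738, proj(x) = scale * x
proj(x) = [-3.265535, 2.411311, 3.854822, 2.159216]
Step 3: Dot product.
a^T * proj(x) = -5*(-3.265535) - 4*2.411311 + 4*3.854822 + 5*2.159216 = 32.8978


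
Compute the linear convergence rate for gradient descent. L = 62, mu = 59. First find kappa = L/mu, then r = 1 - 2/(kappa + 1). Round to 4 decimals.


Step 1: Compute the condition number.
kappa = L/mu = 62/59 = 1.0508
Step 2: Compute the convergence rate.
r = 1 - 2/(kappa + 1) = 1 - 2*mu/(L + mu) = (L - mu)/(L + mu) = 3/121 = 0.0248


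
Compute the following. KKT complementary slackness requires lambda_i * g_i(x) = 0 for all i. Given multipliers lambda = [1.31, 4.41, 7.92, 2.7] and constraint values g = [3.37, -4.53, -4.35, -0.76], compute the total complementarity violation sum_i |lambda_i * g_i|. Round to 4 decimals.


KKT complementary slackness check:
lambda_1 * g_1 = 1.31 * 3.37 = 4.4147
lambda_2 * g_2 = 4.41 * -4.53 = -19.9773
lambda_3 * g_3 = 7.92 * -4.35 = -34.452
lambda_4 * g_4 = 2.7 * -0.76 = -2.052
Total violation = 4.4147 + 19.9773 + 34.452 + 2.052 = 60.896


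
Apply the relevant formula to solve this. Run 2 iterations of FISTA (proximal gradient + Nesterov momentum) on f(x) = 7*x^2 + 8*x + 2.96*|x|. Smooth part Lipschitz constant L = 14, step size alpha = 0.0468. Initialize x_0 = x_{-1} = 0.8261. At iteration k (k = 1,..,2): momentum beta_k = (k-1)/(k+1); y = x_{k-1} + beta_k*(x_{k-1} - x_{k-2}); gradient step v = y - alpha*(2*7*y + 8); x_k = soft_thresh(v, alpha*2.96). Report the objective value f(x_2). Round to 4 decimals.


FISTA on f(x) = 7*x^2 + 8*x + 2.96*|x|
L = 14, alpha = 0.0468
Iteration 1: beta = 0.0, y = 0.8261 + 0.0*(0.8261 - 0.8261) = 0.8261
  grad(y) = 19.5654, v = y - alpha*grad = -0.0896
  prox(v) = soft_thresh(-0.0896, 0.1385) = 0.0
Iteration 2: beta = 0.3333, y = 0.0 + 0.3333*(0.0 - 0.8261) = -0.2754
  grad(y) = 4.1449, v = y - alpha*grad = -0.4693
  prox(v) = soft_thresh(-0.4693, 0.1385) = -0.3308
f(x_2) = 7*(-0.3308)^2 + 8*(-0.3308) + 2.96*|-0.3308| = -0.9012


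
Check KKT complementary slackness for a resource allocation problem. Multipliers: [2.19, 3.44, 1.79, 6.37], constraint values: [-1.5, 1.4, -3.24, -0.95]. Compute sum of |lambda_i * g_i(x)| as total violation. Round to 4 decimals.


KKT complementary slackness check:
lambda_1 * g_1 = 2.19 * -1.5 = -3.285
lambda_2 * g_2 = 3.44 * 1.4 = 4.816
lambda_3 * g_3 = 1.79 * -3.24 = -5.7996
lambda_4 * g_4 = 6.37 * -0.95 = -6.0515
Total violation = 3.285 + 4.816 + 5.7996 + 6.0515 = 19.9521


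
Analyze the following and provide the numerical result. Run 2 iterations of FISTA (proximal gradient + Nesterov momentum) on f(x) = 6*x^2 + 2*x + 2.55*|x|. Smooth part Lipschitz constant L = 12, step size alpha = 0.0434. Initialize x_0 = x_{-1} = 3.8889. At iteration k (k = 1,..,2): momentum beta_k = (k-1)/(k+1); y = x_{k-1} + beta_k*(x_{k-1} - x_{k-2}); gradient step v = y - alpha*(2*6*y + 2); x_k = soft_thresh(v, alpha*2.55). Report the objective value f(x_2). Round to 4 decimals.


FISTA on f(x) = 6*x^2 + 2*x + 2.55*|x|
L = 12, alpha = 0.0434
Iteration 1: beta = 0.0, y = 3.8889 + 0.0*(3.8889 - 3.8889) = 3.8889
  grad(y) = 48.6668, v = y - alpha*grad = 1.7768
  prox(v) = soft_thresh(1.7768, 0.1107) = 1.6661
Iteration 2: beta = 0.3333, y = 1.6661 + 0.3333*(1.6661 - 3.8889) = 0.9252
  grad(y) = 13.1019, v = y - alpha*grad = 0.3565
  prox(v) = soft_thresh(0.3565, 0.1107) = 0.2459
f(x_2) = 6*0.2459^2 + 2*0.2459 + 2.55*|0.2459| = 1.4814


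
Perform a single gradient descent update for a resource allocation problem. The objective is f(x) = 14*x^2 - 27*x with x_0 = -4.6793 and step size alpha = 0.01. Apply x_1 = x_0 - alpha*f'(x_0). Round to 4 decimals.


We compute the gradient at x_0 and apply the update.
f'(x) = 28*x - 27
f'(-4.6793) = 28*-4.6793 - 27 = -158.0204
x_1 = -4.6793 - 0.01*-158.0204 = -3.0991


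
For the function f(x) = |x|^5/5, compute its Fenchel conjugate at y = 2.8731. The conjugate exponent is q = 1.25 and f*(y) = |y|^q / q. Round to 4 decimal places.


The conjugate exponent q satisfies 1/p + 1/q = 1.
p = 5, so q = 5/(5 - 1) = 1.25
|y|^q = 2.8731^1.25 = 3.7406
f*(2.8731) = 3.7406 / 1.25 = 2.9925


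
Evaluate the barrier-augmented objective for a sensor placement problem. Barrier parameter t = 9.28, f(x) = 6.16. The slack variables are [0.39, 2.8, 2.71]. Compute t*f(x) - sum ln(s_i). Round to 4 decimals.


Step 1: Compute log-barrier.
ln values: [-0.9416, 1.0296, 0.9969]
phi = -(-0.9416 + 1.0296 + 0.9969) = -1.085
Step 2: Compute augmented objective.
t*f(x) = 9.28*6.16 = 57.1648
Total = 57.1648 - 1.085 = 56.0798


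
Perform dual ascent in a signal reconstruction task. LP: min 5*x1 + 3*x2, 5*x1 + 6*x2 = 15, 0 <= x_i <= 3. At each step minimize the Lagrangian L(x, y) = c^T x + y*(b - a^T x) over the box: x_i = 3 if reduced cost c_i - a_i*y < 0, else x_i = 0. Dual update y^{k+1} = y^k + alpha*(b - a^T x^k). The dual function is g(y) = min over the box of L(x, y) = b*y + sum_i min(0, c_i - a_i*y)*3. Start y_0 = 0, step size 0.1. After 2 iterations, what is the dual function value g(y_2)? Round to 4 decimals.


Dual ascent for LP: min 5*x1 + 3*x2, 5*x1 + 6*x2 = 15, 0 <= x_i <= 3
Step 1: y^k = 0.0, reduced costs: (5.0, 3.0)
  x^k = (0.0, 0.0), subgradient = b - a^T x = 15.0
  y^{k+1} = 0.0 + 0.1*15.0 = 1.5
Step 2: y^k = 1.5, reduced costs: (-2.5, -6.0)
  x^k = (3.0, 3.0), subgradient = b - a^T x = -18.0
  y^{k+1} = 1.5 + 0.1*-18.0 = -0.3
Dual objective at y_2 = -0.3: reduced costs (6.5, 4.8), box minimizer x = (0.0, 0.0)
g(y_2) = b*y + (c1 - a1*y)*x1 + (c2 - a2*y)*x2 = 15*(-0.3) + 6.5*0.0 + 4.8*0.0 = -4.5 + 0.0 + 0.0 = -4.5


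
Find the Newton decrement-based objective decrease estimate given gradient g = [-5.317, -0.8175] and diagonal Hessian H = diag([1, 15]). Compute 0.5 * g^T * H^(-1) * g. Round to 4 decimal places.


Step 1: H is diagonal, so H^(-1) * g = [-5.317, -0.0545].
Step 2: g^T H^(-1) g = sum_i g_i^2 / H_ii
  = (-5.317)^2/1 + (-0.8175)^2/15
  = 28.2705 + 0.0446 = 28.315
Step 3: Objective decrease = 0.5 * g^T H^(-1) g = 14.1575


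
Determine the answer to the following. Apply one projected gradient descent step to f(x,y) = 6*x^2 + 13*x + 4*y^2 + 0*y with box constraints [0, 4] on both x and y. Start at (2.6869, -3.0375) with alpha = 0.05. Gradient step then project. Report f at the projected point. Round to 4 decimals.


Step 1: Compute gradient at (2.6869, -3.0375).
grad_x = 2*6*2.6869 + 13 = 45.2428
grad_y = 2*4*-3.0375 + 0 = -24.3
Step 2: Gradient step.
x_raw = 2.6869 - 0.05*45.2428 = 0.4248
y_raw = -3.0375 - 0.05*-24.3 = -1.8225
Step 3: Project onto [0, 4].
x_proj = clip(0.4248) = 0.4248
y_proj = clip(-1.8225) = 0.0
Step 4: Evaluate f.
f(0.4248, 0.0) = 6.6044


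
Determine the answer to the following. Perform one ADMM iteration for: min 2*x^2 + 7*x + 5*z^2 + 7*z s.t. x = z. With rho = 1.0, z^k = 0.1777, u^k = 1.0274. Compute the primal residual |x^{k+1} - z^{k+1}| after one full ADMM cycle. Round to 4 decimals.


ADMM iteration with rho = 1.0, z^k = 0.1777, u^k = 1.0274
Step 1: x-update.
Minimize 2*x^2 + 7*x + (1.0/2)*(x - 0.1777 + 1.0274)^2
FOC: (2*2 + 1.0)*x = -7 + 1.0*(0.1777 - 1.0274)
x^{k+1} = -1.5699
Step 2: z-update.
Minimize 5*z^2 + 7*z + (1.0/2)*(-1.5699 - z + 1.0274)^2
FOC: (2*5 + 1.0)*z = -7 + 1.0*(-1.5699 + 1.0274)
z^{k+1} = -0.6857
Step 3: u-update.
u^{k+1} = 1.0274 - 1.5699 + 0.6857 = 0.1431
Step 4: Primal residual = |-1.5699 + 0.6857| = 0.8843


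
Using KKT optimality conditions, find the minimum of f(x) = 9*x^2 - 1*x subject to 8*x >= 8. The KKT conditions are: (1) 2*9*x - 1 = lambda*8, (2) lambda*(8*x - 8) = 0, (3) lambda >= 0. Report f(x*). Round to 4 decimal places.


Step 1: Try lambda = 0 (constraint inactive).
x_unc = 1/(2*9) = 0.0556
Check: 8*0.0556 = 0.4448 < 8 -- violated!
Step 2: Constraint must be active: 8*x = 8
x* = 8/8 = 1.0
lambda = (2*9*1.0 - 1)/8 = 2.125
Step 3: Compute optimal value.
f(x*) = 9*1.0^2 - 1*1.0 = 8.0


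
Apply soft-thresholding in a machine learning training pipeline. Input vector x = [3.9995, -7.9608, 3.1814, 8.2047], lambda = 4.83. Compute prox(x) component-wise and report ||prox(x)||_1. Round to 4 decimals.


Soft-thresholding with lambda = 4.83:
prox(3.9995) = sign(3.9995)*max(|3.9995| - 4.83, 0) = 0.0
prox(-7.9608) = sign(-7.9608)*max(|-7.9608| - 4.83, 0) = -3.1308
prox(3.1814) = sign(3.1814)*max(|3.1814| - 4.83, 0) = 0.0
prox(8.2047) = sign(8.2047)*max(|8.2047| - 4.83, 0) = 3.3747
prox(x) = [0.0, -3.1308, 0.0, 3.3747]
||prox(x)||_1 = 0.0 + 3.1308 + 0.0 + 3.3747 = 6.5055


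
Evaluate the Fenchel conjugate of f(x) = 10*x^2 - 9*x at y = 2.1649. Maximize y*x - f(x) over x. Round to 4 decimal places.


f*(y) = sup_x {y*x - a*x^2 - b*x} = sup_x {(y-b)*x - a*x^2}
FOC: (y - b) - 2a*x = 0 => x* = (y - b)/(2a)
x* = (2.1649 + 9)/(2*10) = 0.5582
f*(2.1649) = (y-b)^2/(4a) = (2.1649 + 9)^2/(4*10)
= 124.655/40 = 3.1164


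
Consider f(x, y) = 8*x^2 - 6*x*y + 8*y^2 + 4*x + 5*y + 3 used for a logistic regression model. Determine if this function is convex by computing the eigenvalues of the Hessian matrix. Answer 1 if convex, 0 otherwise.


The Hessian of f(x,y) = 8*x^2 - 6*x*y + 8*y^2 + 4*x + 5*y + 3 is:
H = [[16, -6], [-6, 16]]
Trace = 16 + 16 = 32
Determinant = 16*16 - (-6)^2 = 220
Discriminant = (32)^2 - 4*220 = 144.0
Eigenvalues: lambda_1 = 10.0, lambda_2 = 22.0
The function is convex.

1


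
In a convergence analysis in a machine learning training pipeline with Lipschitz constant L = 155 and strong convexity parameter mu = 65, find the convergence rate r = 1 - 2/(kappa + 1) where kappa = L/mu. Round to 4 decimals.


Step 1: Compute the condition number.
kappa = L/mu = 155/65 = 2.3846
Step 2: Compute the convergence rate.
r = 1 - 2/(kappa + 1) = 1 - 2*mu/(L + mu) = (L - mu)/(L + mu) = 90/220 = 0.4091


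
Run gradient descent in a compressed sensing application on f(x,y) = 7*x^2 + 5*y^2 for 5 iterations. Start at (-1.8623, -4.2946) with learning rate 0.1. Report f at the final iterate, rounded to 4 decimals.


Gradient descent on f(x,y) = 7*x^2 + 5*y^2.
Starting point: (-1.8623, -4.2946), alpha = 0.1
Step 1: grad_x = 2*7*-1.8623 = -26.0722, grad_y = 2*5*-4.2946 = -42.946
  x_1 = -1.8623 - 0.1*-26.0722 = 0.7449
  y_1 = -4.2946 - 0.1*-42.946 = 0.0
Step 2: grad_x = 2*7*0.7449 = 10.4289, grad_y = 2*5*0.0 = 0.0
  x_2 = 0.7449 - 0.1*10.4289 = -0.298
  y_2 = 0.0 - 0.1*0.0 = 0.0
Step 3: grad_x = 2*7*-0.298 = -4.1716, grad_y = 2*5*0.0 = 0.0
  x_3 = -0.298 - 0.1*-4.1716 = 0.1192
  y_3 = 0.0 - 0.1*0.0 = 0.0
Step 4: grad_x = 2*7*0.1192 = 1.6686, grad_y = 2*5*0.0 = 0.0
  x_4 = 0.1192 - 0.1*1.6686 = -0.0477
  y_4 = 0.0 - 0.1*0.0 = 0.0
Step 5: grad_x = 2*7*-0.0477 = -0.6674, grad_y = 2*5*0.0 = 0.0
  x_5 = -0.0477 - 0.1*-0.6674 = 0.0191
  y_5 = 0.0 - 0.1*0.0 = 0.0
f(0.0191, 0.0) = 7*0.0191^2 + 5*0.0^2 = 0.0025


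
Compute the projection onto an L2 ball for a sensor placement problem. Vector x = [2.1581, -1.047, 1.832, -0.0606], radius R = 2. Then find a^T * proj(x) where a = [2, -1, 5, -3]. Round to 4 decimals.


Step 1: Compute ||x|| (intermediates to 6 decimals).
||x|| = sqrt(2.1581^2 + (-1.047)^2 + 1.832^2 + (-0.0606)^2) = 3.018858
Step 2: Project.
Since ||x|| > R, scale = R/||x|| = 2/3.018858 = 0.662502, proj(x) = scale * x
proj(x) = [1.429746, -0.69364, 1.213704, -0.040148]
Step 3: Dot product.
a^T * proj(x) = 2*1.429746 - 1*(-0.69364) + 5*1.213704 - 3*(-0.040148) = 9.7421


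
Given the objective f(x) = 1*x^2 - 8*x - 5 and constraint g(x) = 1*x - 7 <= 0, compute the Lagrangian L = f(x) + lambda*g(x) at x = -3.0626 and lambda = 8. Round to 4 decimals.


Step 1: Evaluate f(x).
f(-3.0626) = 1*(-3.0626)^2 - 8*(-3.0626) - 5 = 28.8803
Step 2: Evaluate g(x).
g(-3.0626) = 1*-3.0626 - 7 = -10.0626
Step 3: Compute Lagrangian.
L = 28.8803 + 8*-10.0626 = -51.6205


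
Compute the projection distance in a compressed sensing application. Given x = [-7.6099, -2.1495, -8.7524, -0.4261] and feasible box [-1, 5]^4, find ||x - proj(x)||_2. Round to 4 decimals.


Project each component onto [-1, 5].
clip(-7.6099) = -1.0, clip(-2.1495) = -1.0, clip(-8.7524) = -1.0, clip(-0.4261) = -0.4261
Projection = [-1.0, -1.0, -1.0, -0.4261]
Squared diffs: [43.6908, 1.3214, 60.0997, 0.0]
Distance = sqrt(105.1119) = 10.2524


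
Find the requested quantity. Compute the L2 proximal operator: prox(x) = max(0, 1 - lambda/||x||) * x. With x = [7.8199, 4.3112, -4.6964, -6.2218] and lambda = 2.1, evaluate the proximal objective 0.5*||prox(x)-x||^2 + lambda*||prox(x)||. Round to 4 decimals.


Step 1: Compute ||x||.
||x|| = 11.8534
Step 2: Compute scaling factor.
scale = max(0, 1 - 2.1/11.8534) = 0.8228
Step 3: prox(x) = [6.4345, 3.5474, -3.8644, -5.1195]
||prox(x)|| = 9.7534
Step 4: Proximal objective.
0.5*||prox-x||^2 = 2.205
lambda*||prox|| = 20.4821
Total = 22.6872


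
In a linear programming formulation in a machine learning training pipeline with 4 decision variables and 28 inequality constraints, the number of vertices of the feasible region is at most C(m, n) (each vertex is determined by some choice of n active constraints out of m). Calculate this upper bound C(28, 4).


Each vertex corresponds to some choice of n active constraints out of m, so the number of vertices is at most C(m, n) = m! / (n!(m-n)!).
m = 28, n = 4
Numerator: 28 * 27 * 26 * 25
Denominator: 4! = 24
C(28, 4) = 20475


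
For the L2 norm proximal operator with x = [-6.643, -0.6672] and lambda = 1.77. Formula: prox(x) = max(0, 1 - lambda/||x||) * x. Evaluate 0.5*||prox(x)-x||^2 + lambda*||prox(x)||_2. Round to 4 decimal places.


Step 1: Compute ||x||.
||x|| = 6.6764
Step 2: Compute scaling factor.
scale = max(0, 1 - 1.77/6.6764) = 0.7349
Step 3: prox(x) = [-4.8819, -0.4903]
||prox(x)|| = 4.9064
Step 4: Proximal objective.
0.5*||prox-x||^2 = 1.5665
lambda*||prox|| = 8.6843
Total = 10.2508


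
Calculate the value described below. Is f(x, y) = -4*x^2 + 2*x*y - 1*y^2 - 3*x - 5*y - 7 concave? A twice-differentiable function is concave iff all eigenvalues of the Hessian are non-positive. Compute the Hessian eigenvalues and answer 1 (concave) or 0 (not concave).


The Hessian of f(x,y) = -4*x^2 + 2*x*y - 1*y^2 - 3*x - 5*y - 7 is:
H = [[-8, 2], [2, -2]]
Trace = -8 - 2 = -10
Determinant = -8*-2 - (2)^2 = 12
Discriminant = (-10)^2 - 4*12 = 52.0
Eigenvalues: lambda_1 = -8.6056, lambda_2 = -1.3944
The function is concave.

1


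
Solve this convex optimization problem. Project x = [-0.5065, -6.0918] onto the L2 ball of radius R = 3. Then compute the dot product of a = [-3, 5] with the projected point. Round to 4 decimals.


Step 1: Compute ||x|| (intermediates to 6 decimals).
||x|| = sqrt((-0.5065)^2 + (-6.0918)^2) = 6.11282
Step 2: Project.
Since ||x|| > R, scale = R/||x|| = 3/6.11282 = 0.490772, proj(x) = scale * x
proj(x) = [-0.248576, -2.989685]
Step 3: Dot product.
a^T * proj(x) = -3*(-0.248576) + 5*(-2.989685) = -14.2027


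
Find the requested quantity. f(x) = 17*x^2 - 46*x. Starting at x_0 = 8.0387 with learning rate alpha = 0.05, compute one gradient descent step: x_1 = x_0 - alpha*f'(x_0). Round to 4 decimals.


We compute the gradient at x_0 and apply the update.
f'(x) = 34*x - 46
f'(8.0387) = 34*8.0387 - 46 = 227.3158
x_1 = 8.0387 - 0.05*227.3158 = -3.3271


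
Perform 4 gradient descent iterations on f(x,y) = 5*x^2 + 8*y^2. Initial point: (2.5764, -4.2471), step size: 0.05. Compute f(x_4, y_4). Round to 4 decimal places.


Gradient descent on f(x,y) = 5*x^2 + 8*y^2.
Starting point: (2.5764, -4.2471), alpha = 0.05
Step 1: grad_x = 2*5*2.5764 = 25.764, grad_y = 2*8*-4.2471 = -67.9536
  x_1 = 2.5764 - 0.05*25.764 = 1.2882
  y_1 = -4.2471 - 0.05*-67.9536 = -0.8494
Step 2: grad_x = 2*5*1.2882 = 12.882, grad_y = 2*8*-0.8494 = -13.5907
  x_2 = 1.2882 - 0.05*12.882 = 0.6441
  y_2 = -0.8494 - 0.05*-13.5907 = -0.1699
Step 3: grad_x = 2*5*0.6441 = 6.441, grad_y = 2*8*-0.1699 = -2.7181
  x_3 = 0.6441 - 0.05*6.441 = 0.3221
  y_3 = -0.1699 - 0.05*-2.7181 = -0.034
Step 4: grad_x = 2*5*0.3221 = 3.2205, grad_y = 2*8*-0.034 = -0.5436
  x_4 = 0.3221 - 0.05*3.2205 = 0.161
  y_4 = -0.034 - 0.05*-0.5436 = -0.0068
f(0.161, -0.0068) = 5*0.161^2 + 8*(-0.0068)^2 = 0.13


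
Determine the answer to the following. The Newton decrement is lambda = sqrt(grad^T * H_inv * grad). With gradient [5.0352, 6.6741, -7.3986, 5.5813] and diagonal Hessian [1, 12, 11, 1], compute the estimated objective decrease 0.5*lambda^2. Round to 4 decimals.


Step 1: H is diagonal, so H^(-1) * g = [5.0352, 0.5562, -0.6726, 5.5813].
Step 2: g^T H^(-1) g = sum_i g_i^2 / H_ii
  = (5.0352)^2/1 + (6.6741)^2/12 + (-7.3986)^2/11 + (5.5813)^2/1
  = 25.3532 + 3.712 + 4.9763 + 31.1509 = 65.1924
Step 3: Objective decrease = 0.5 * g^T H^(-1) g = 32.5962
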